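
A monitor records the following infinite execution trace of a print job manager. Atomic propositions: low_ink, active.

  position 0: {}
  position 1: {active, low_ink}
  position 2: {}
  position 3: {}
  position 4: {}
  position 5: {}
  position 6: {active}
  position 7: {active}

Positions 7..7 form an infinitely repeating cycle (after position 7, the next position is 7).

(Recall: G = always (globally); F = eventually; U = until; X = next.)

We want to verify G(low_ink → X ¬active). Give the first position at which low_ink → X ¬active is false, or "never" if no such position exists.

never

low_ink → X ¬active holds at every position 0..7, and those are all the positions the trace ever visits, so the invariant G(low_ink → X ¬active) is never violated.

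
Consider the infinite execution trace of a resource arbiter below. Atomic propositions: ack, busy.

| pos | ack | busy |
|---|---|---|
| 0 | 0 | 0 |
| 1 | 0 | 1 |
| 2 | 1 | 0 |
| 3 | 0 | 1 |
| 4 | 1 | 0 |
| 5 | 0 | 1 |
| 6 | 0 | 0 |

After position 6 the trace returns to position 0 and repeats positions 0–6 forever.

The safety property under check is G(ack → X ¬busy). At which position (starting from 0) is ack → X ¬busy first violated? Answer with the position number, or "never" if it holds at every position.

Check ack → X ¬busy at each position in order: 0 ✓, 1 ✓.
At position 2 the labels are {ack} and the next position 3 has {busy}, so ack → X ¬busy is false there. This is the first violation.

2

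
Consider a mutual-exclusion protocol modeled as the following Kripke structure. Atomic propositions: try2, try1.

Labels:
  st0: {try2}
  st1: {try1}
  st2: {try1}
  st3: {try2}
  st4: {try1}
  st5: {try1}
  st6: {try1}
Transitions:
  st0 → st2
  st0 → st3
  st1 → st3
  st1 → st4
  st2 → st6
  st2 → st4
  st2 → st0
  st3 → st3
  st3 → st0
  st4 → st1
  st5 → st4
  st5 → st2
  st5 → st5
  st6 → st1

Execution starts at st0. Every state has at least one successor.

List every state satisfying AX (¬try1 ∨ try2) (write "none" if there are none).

{st3}

States satisfying ¬try1 ∨ try2: {st0, st3}.
States satisfying AX (¬try1 ∨ try2): {st3}.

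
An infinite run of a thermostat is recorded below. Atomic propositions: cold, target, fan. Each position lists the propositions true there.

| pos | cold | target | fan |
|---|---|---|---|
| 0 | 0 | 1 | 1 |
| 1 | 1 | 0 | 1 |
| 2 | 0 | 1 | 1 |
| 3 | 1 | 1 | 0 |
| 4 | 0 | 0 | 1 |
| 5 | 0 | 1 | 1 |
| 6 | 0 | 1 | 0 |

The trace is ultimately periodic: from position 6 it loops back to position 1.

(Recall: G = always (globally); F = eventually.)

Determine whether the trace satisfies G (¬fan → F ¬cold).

¬fan → F ¬cold holds at every position 0..6, and those are all positions ever visited, so G (¬fan → F ¬cold) holds.
Positions where ¬fan holds: 3, 6.
Check F ¬cold at each: 3→ok, 6→ok.

Yes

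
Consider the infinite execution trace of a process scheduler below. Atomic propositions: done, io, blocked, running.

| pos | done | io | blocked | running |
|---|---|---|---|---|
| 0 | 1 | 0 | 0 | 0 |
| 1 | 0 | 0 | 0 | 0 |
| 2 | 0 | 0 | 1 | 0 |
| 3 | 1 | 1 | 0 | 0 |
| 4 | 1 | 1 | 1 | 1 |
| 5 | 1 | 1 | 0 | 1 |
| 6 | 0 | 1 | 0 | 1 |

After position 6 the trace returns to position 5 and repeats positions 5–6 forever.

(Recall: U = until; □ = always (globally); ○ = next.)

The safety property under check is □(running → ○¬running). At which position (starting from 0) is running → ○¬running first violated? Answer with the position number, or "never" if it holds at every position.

4

Check running → ○¬running at each position in order: 0 ✓, 1 ✓, 2 ✓, 3 ✓.
At position 4 the labels are {blocked, done, io, running} and the next position 5 has {done, io, running}, so running → ○¬running is false there. This is the first violation.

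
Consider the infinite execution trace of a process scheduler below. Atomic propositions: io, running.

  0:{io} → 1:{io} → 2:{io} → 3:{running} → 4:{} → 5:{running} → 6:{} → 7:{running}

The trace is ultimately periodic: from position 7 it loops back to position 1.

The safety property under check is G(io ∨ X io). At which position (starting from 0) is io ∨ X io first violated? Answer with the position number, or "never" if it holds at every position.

Check io ∨ X io at each position in order: 0 ✓, 1 ✓, 2 ✓.
At position 3 the labels are {running} and the next position 4 has {}, so io ∨ X io is false there. This is the first violation.

3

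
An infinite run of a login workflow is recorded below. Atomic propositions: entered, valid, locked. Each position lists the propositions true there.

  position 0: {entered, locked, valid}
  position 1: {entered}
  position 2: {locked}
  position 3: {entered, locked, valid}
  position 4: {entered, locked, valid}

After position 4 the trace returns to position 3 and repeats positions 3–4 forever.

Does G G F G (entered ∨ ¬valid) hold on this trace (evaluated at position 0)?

Yes

G F G (entered ∨ ¬valid) holds at every position 0..4, and those are all positions ever visited, so G G F G (entered ∨ ¬valid) holds.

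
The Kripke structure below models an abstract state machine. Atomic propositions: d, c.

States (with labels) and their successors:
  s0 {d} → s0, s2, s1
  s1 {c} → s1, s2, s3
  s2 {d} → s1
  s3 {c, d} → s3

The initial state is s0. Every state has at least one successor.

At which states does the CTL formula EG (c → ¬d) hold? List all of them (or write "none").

{s0, s1, s2}

States satisfying c → ¬d: {s0, s1, s2}.
States satisfying EG (c → ¬d): {s0, s1, s2}.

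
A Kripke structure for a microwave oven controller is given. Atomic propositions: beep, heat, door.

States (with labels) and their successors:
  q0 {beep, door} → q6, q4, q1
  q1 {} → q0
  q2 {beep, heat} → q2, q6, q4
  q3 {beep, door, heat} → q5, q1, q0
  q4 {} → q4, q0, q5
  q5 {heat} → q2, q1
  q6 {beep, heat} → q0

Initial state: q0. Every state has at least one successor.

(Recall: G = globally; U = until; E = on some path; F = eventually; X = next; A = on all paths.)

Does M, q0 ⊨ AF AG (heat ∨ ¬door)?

States satisfying AG (heat ∨ ¬door): ∅.
States satisfying AF AG (heat ∨ ¬door): ∅.
There is a path from q0 along which AG (heat ∨ ¬door) never holds.
q0 ∉ Sat(AF AG (heat ∨ ¬door)).

Does not hold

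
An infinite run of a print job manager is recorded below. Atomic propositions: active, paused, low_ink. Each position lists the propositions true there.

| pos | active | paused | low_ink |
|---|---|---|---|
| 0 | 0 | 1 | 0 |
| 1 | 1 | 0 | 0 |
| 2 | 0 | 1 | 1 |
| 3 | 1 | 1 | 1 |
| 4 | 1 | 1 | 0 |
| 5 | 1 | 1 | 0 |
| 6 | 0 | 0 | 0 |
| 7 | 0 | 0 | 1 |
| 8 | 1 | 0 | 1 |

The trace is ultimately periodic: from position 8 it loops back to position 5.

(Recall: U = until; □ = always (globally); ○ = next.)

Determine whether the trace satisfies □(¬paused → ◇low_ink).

¬paused → ◇low_ink holds at every position 0..8, and those are all positions ever visited, so □(¬paused → ◇low_ink) holds.
Positions where ¬paused holds: 1, 6, 7, 8.
Check ◇low_ink at each: 1→ok, 6→ok, 7→ok, 8→ok.

Holds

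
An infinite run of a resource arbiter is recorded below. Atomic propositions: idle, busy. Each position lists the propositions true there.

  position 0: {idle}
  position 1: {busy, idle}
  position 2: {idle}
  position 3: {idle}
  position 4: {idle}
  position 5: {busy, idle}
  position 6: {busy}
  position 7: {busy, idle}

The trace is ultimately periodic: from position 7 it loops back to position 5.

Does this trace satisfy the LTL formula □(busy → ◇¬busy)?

busy → ◇¬busy must hold at every position from 0 onward. It fails at position 5, so □(busy → ◇¬busy) is false.
Positions where busy holds: 1, 5, 6, 7.
Check ◇¬busy at each: 1→ok, 5→fails, 6→fails, 7→fails.

No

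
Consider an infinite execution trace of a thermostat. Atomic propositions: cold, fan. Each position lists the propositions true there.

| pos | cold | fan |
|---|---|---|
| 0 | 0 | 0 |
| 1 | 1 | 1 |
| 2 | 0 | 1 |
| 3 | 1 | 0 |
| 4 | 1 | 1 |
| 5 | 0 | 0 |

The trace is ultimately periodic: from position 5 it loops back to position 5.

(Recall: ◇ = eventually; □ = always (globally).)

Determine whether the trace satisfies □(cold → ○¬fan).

No

cold → ○¬fan must hold at every position from 0 onward. It fails at position 1, so □(cold → ○¬fan) is false.
Positions where cold holds: 1, 3, 4.
Check ○¬fan at each: 1→fails, 3→fails, 4→ok.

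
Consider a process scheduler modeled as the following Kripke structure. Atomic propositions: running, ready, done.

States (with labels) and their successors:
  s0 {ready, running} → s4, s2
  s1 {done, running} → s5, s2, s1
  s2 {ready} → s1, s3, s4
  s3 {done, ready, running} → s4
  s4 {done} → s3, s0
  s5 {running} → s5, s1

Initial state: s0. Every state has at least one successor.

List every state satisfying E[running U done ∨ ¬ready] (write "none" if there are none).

States satisfying running: {s0, s1, s3, s5}.
States satisfying done ∨ ¬ready: {s1, s3, s4, s5}.
States satisfying E[running U done ∨ ¬ready]: {s0, s1, s3, s4, s5}.

{s0, s1, s3, s4, s5}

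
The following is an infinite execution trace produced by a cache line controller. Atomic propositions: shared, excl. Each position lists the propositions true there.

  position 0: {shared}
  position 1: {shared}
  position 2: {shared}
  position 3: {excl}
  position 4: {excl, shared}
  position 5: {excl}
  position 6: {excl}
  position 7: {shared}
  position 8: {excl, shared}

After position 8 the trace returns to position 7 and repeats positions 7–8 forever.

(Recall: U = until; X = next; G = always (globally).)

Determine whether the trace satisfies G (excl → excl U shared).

excl → excl U shared holds at every position 0..8, and those are all positions ever visited, so G (excl → excl U shared) holds.
Positions where excl holds: 3, 4, 5, 6, 8.
Check excl U shared at each: 3→ok, 4→ok, 5→ok, 6→ok, 8→ok.

Satisfied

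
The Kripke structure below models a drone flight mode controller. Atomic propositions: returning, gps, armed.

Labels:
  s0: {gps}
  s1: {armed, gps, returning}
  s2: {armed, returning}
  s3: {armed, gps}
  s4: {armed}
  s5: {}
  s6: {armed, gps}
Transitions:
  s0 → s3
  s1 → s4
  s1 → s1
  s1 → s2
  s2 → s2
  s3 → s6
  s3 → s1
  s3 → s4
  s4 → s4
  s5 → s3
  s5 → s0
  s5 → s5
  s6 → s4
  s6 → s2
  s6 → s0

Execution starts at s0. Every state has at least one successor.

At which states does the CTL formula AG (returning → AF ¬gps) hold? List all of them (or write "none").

States satisfying returning → AF ¬gps: {s0, s2, s3, s4, s5, s6}.
States satisfying AG (returning → AF ¬gps): {s2, s4}.

{s2, s4}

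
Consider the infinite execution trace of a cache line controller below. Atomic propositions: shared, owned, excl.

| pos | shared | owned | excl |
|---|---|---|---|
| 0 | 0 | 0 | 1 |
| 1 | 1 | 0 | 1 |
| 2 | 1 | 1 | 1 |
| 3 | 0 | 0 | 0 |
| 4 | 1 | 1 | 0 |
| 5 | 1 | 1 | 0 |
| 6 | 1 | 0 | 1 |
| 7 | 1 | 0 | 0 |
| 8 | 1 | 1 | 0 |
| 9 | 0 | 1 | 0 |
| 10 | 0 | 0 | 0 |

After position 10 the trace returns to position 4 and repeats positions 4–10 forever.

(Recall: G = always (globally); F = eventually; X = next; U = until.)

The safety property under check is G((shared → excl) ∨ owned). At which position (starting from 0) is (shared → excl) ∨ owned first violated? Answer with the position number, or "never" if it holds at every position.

7

Check (shared → excl) ∨ owned at each position in order: 0 ✓, 1 ✓, 2 ✓, 3 ✓, 4 ✓, 5 ✓, 6 ✓.
At position 7 the labels are {shared}, so (shared → excl) ∨ owned is false there. This is the first violation.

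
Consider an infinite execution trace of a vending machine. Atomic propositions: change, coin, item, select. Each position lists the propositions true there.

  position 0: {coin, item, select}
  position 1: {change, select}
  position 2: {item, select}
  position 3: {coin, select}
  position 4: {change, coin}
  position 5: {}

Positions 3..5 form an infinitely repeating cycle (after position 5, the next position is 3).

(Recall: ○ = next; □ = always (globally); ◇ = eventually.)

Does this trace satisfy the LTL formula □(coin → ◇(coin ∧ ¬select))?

Satisfied

coin → ◇(coin ∧ ¬select) holds at every position 0..5, and those are all positions ever visited, so □(coin → ◇(coin ∧ ¬select)) holds.
Positions where coin holds: 0, 3, 4.
Check ◇(coin ∧ ¬select) at each: 0→ok, 3→ok, 4→ok.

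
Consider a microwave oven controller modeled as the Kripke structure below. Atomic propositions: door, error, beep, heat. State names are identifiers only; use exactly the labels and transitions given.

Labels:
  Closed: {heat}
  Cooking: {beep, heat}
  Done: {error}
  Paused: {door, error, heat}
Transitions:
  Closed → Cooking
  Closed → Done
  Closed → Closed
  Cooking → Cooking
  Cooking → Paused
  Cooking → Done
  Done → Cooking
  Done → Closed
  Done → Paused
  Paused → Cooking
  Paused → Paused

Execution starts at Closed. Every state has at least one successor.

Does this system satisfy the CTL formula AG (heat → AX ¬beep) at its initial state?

No

States satisfying heat → AX ¬beep: {Done}.
States satisfying AG (heat → AX ¬beep): ∅.
Closed is reachable from Closed and violates heat → AX ¬beep, so AG fails at Closed.
Closed ∉ Sat(AG (heat → AX ¬beep)).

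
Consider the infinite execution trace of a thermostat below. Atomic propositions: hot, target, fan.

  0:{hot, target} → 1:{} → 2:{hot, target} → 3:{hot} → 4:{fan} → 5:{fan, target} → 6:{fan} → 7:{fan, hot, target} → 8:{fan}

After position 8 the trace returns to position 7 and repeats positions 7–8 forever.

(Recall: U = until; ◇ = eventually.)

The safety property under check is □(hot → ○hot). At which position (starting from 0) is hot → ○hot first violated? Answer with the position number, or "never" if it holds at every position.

At position 0 the labels are {hot, target} and the next position 1 has {}, so hot → ○hot is false there. This is the first violation.

0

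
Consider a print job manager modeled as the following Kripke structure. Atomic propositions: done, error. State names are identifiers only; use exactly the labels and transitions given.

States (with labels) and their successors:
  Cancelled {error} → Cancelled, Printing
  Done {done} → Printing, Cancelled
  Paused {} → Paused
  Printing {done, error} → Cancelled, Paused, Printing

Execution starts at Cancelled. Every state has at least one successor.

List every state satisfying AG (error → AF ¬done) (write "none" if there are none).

States satisfying error → AF ¬done: {Cancelled, Done, Paused}.
States satisfying AG (error → AF ¬done): {Paused}.

{Paused}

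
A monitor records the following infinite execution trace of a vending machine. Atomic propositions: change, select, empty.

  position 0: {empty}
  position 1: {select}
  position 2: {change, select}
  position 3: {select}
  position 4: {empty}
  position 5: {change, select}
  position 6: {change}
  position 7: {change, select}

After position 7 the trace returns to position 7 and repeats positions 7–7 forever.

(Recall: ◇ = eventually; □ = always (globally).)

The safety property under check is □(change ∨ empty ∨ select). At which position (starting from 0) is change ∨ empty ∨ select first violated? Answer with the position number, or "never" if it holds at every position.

never

change ∨ empty ∨ select holds at every position 0..7, and those are all the positions the trace ever visits, so the invariant □(change ∨ empty ∨ select) is never violated.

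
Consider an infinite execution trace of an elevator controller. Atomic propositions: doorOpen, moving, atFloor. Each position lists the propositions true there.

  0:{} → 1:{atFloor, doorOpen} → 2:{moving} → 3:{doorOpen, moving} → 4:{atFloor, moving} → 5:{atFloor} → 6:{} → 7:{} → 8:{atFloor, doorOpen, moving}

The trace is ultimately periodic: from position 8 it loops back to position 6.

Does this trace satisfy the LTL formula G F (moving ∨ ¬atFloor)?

F (moving ∨ ¬atFloor) holds at every position 0..8, and those are all positions ever visited, so G F (moving ∨ ¬atFloor) holds.

Satisfied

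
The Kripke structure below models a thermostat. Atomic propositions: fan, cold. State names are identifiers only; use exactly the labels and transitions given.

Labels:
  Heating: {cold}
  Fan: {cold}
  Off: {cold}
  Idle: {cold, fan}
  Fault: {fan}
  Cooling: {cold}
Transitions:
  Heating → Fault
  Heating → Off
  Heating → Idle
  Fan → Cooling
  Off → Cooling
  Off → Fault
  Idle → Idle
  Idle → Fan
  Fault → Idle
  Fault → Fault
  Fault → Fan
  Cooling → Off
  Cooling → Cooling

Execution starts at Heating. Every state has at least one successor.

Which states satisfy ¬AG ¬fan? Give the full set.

{Heating, Fan, Off, Idle, Fault, Cooling}

States satisfying ¬fan: {Heating, Fan, Off, Cooling}.
States satisfying AG ¬fan: ∅.
States satisfying ¬AG ¬fan: {Heating, Fan, Off, Idle, Fault, Cooling}.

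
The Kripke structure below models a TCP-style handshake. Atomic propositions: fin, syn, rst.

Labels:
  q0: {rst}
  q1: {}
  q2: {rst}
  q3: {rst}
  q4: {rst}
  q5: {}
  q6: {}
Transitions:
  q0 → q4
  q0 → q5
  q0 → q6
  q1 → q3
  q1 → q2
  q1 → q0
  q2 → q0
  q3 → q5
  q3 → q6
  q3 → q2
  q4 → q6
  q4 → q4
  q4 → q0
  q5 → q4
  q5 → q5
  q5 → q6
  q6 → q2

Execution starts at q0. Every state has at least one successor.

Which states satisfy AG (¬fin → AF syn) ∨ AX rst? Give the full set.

{q1, q2, q6}

States satisfying ¬fin → AF syn: ∅.
States satisfying AG (¬fin → AF syn): ∅.
States satisfying rst: {q0, q2, q3, q4}.
States satisfying AX rst: {q1, q2, q6}.
States satisfying AG (¬fin → AF syn) ∨ AX rst: {q1, q2, q6}.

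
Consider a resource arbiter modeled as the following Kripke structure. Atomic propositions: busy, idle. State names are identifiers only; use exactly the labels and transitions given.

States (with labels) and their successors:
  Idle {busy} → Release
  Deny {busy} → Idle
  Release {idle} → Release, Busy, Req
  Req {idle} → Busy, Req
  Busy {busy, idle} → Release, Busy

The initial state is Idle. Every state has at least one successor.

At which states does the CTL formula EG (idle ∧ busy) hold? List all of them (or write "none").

{Busy}

States satisfying idle ∧ busy: {Busy}.
States satisfying EG (idle ∧ busy): {Busy}.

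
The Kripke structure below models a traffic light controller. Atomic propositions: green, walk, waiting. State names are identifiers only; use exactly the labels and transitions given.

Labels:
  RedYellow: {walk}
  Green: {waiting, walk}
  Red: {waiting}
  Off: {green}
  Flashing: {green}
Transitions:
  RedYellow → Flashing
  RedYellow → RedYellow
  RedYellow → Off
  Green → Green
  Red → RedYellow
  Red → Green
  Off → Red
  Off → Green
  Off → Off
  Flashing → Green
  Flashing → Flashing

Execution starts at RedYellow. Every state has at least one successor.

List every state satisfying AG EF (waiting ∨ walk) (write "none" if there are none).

States satisfying EF (waiting ∨ walk): {RedYellow, Green, Red, Off, Flashing}.
States satisfying AG EF (waiting ∨ walk): {RedYellow, Green, Red, Off, Flashing}.

{RedYellow, Green, Red, Off, Flashing}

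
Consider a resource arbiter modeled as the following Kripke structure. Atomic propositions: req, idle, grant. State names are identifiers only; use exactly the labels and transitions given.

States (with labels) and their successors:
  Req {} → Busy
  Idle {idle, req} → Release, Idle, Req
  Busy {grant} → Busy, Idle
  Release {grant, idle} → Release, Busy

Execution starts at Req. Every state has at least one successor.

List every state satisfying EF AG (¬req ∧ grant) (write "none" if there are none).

none

States satisfying AG (¬req ∧ grant): ∅.
States satisfying EF AG (¬req ∧ grant): ∅.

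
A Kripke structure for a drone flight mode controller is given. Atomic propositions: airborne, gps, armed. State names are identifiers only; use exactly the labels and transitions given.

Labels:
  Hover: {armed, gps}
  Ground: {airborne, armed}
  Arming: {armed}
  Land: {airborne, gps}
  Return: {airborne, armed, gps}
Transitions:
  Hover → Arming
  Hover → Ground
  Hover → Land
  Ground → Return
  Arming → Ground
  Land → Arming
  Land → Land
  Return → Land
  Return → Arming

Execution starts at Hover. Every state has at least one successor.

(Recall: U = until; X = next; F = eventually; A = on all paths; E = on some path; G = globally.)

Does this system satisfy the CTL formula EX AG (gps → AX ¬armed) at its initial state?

Violated

States satisfying AG (gps → AX ¬armed): ∅.
States satisfying EX AG (gps → AX ¬armed): ∅.
No suitable path/successor from Hover witnesses the formula.
Hover ∉ Sat(EX AG (gps → AX ¬armed)).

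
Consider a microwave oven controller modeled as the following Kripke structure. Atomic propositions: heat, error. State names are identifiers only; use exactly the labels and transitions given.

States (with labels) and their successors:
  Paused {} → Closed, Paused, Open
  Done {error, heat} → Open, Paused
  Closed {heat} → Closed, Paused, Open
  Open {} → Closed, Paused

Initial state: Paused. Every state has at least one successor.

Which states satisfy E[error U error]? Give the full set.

{Done}

States satisfying error: {Done}.
States satisfying E[error U error]: {Done}.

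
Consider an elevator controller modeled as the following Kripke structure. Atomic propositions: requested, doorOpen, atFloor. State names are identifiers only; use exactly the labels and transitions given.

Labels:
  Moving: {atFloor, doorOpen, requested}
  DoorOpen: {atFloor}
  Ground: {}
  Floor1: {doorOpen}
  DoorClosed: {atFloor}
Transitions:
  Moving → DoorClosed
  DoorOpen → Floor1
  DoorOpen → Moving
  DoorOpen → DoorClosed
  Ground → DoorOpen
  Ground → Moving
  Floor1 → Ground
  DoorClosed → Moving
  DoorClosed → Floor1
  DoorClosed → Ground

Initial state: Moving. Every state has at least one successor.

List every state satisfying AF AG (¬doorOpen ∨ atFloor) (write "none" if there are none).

States satisfying AG (¬doorOpen ∨ atFloor): ∅.
States satisfying AF AG (¬doorOpen ∨ atFloor): ∅.

none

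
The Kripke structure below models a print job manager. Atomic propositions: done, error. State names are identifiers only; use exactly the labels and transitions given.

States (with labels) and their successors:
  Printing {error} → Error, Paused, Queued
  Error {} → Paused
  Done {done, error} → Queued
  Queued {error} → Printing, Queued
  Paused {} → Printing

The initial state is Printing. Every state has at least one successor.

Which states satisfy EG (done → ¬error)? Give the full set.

States satisfying done → ¬error: {Printing, Error, Queued, Paused}.
States satisfying EG (done → ¬error): {Printing, Error, Queued, Paused}.

{Printing, Error, Queued, Paused}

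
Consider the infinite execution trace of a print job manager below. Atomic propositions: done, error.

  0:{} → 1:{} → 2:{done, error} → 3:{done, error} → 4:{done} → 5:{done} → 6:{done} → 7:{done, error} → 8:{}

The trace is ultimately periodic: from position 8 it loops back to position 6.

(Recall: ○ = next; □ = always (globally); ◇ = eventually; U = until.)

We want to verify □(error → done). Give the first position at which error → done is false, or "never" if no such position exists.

never

error → done holds at every position 0..8, and those are all the positions the trace ever visits, so the invariant □(error → done) is never violated.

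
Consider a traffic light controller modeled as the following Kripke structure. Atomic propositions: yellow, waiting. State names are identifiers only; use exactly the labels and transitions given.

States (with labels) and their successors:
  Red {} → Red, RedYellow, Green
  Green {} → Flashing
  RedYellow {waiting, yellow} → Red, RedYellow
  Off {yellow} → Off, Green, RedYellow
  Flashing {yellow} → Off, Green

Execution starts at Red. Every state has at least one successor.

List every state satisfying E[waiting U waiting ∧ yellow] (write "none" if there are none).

{RedYellow}

States satisfying waiting: {RedYellow}.
States satisfying waiting ∧ yellow: {RedYellow}.
States satisfying E[waiting U waiting ∧ yellow]: {RedYellow}.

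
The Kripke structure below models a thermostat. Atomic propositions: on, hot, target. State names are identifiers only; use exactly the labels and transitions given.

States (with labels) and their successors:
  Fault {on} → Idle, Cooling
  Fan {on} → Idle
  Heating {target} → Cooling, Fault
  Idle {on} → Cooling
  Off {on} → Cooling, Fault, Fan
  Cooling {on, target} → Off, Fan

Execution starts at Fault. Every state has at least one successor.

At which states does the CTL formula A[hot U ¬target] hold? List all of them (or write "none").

{Fault, Fan, Idle, Off}

States satisfying hot: ∅.
States satisfying ¬target: {Fault, Fan, Idle, Off}.
States satisfying A[hot U ¬target]: {Fault, Fan, Idle, Off}.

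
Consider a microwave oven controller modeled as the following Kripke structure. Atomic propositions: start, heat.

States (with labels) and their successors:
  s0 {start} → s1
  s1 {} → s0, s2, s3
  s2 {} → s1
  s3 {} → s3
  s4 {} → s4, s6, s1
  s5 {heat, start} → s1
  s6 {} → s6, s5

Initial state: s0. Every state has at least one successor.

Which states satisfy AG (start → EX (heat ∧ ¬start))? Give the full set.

{s3}

States satisfying start → EX (heat ∧ ¬start): {s1, s2, s3, s4, s6}.
States satisfying AG (start → EX (heat ∧ ¬start)): {s3}.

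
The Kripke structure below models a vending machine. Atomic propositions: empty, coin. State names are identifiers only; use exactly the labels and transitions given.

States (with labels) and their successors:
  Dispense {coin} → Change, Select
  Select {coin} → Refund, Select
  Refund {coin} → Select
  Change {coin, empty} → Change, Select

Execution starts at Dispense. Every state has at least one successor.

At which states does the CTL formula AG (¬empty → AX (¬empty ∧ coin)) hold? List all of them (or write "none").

States satisfying ¬empty → AX (¬empty ∧ coin): {Select, Refund, Change}.
States satisfying AG (¬empty → AX (¬empty ∧ coin)): {Select, Refund, Change}.

{Select, Refund, Change}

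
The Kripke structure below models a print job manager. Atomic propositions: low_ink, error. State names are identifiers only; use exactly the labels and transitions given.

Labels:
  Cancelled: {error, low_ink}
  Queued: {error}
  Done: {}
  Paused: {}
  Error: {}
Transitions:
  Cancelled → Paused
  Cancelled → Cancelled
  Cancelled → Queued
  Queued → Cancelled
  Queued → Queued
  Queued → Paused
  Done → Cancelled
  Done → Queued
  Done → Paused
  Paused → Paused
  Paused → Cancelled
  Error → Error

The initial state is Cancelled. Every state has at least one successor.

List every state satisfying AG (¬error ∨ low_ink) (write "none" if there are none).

States satisfying ¬error ∨ low_ink: {Cancelled, Done, Paused, Error}.
States satisfying AG (¬error ∨ low_ink): {Error}.

{Error}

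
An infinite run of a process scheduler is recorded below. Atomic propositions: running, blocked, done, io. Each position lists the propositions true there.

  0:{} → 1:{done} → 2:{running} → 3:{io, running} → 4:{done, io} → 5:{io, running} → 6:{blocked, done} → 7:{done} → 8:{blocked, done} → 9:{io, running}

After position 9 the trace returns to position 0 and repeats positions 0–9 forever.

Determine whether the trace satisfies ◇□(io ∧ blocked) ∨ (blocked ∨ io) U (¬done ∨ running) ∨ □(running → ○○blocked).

□(io ∧ blocked) is false at every position 0..9, so it never becomes true and ◇□(io ∧ blocked) fails.
At position 0: ◇□(io ∧ blocked) is false; (blocked ∨ io) U (¬done ∨ running) ∨ □(running → ○○blocked) is true; so ◇□(io ∧ blocked) ∨ (blocked ∨ io) U (¬done ∨ running) ∨ □(running → ○○blocked) is true.

Holds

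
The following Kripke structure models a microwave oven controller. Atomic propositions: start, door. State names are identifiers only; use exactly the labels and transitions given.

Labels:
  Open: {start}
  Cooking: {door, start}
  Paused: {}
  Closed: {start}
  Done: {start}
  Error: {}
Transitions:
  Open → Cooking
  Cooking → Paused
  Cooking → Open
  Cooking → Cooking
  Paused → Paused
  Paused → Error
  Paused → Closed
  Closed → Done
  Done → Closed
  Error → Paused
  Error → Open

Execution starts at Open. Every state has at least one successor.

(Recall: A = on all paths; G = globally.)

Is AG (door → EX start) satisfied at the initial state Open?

States satisfying door → EX start: {Open, Cooking, Paused, Closed, Done, Error}.
States satisfying AG (door → EX start): {Open, Cooking, Paused, Closed, Done, Error}.
Every state reachable from Open satisfies door → EX start.
Open ∈ Sat(AG (door → EX start)).

Yes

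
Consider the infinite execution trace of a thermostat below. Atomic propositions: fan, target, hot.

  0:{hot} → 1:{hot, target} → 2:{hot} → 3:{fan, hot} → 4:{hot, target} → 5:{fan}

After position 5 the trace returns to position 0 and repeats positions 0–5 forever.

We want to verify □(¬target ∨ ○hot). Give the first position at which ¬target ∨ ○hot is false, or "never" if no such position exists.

4

Check ¬target ∨ ○hot at each position in order: 0 ✓, 1 ✓, 2 ✓, 3 ✓.
At position 4 the labels are {hot, target} and the next position 5 has {fan}, so ¬target ∨ ○hot is false there. This is the first violation.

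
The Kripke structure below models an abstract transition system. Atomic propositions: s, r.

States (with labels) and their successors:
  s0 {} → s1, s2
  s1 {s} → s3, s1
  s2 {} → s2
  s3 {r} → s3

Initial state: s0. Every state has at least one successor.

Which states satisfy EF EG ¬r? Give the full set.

States satisfying EG ¬r: {s0, s1, s2}.
States satisfying EF EG ¬r: {s0, s1, s2}.

{s0, s1, s2}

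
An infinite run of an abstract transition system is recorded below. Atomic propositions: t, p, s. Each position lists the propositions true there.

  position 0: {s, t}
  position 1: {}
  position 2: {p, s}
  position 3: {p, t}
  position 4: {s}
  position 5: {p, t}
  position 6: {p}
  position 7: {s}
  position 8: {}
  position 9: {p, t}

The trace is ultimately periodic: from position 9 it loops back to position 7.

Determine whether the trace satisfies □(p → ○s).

p → ○s must hold at every position from 0 onward. It fails at position 2, so □(p → ○s) is false.
Positions where p holds: 2, 3, 5, 6, 9.
Check ○s at each: 2→fails, 3→ok, 5→fails, 6→ok, 9→ok.

Violated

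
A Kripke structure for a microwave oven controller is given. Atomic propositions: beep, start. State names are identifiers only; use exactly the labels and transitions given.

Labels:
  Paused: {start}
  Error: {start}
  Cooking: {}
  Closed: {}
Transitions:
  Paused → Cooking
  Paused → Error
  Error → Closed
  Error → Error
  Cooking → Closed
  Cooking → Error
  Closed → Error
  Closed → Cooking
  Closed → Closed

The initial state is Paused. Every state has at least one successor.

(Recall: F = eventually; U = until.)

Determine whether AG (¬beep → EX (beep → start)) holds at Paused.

States satisfying ¬beep → EX (beep → start): {Paused, Error, Cooking, Closed}.
States satisfying AG (¬beep → EX (beep → start)): {Paused, Error, Cooking, Closed}.
Every state reachable from Paused satisfies ¬beep → EX (beep → start).
Paused ∈ Sat(AG (¬beep → EX (beep → start))).

Holds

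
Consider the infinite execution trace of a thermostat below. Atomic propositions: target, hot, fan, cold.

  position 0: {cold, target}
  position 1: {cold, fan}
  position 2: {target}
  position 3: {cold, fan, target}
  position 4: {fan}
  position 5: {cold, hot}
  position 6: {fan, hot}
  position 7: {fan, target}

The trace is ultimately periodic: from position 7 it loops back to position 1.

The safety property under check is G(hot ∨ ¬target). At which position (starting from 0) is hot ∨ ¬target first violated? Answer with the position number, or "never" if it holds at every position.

At position 0 the labels are {cold, target}, so hot ∨ ¬target is false there. This is the first violation.

0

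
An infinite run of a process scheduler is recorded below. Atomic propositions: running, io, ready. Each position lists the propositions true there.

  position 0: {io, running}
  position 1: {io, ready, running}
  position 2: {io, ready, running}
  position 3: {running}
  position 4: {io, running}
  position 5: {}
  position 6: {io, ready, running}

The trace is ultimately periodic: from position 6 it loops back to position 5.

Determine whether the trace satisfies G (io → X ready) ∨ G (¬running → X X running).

io → X ready must hold at every position from 0 onward. It fails at position 2, so G (io → X ready) is false.
Positions where io holds: 0, 1, 2, 4, 6.
Check X ready at each: 0→ok, 1→ok, 2→fails, 4→fails, 6→fails.
¬running → X X running must hold at every position from 0 onward. It fails at position 5, so G (¬running → X X running) is false.
Positions where ¬running holds: 5.
Check X X running at each: 5→fails.
At position 0: G (io → X ready) is false; G (¬running → X X running) is false; so G (io → X ready) ∨ G (¬running → X X running) is false.

Does not hold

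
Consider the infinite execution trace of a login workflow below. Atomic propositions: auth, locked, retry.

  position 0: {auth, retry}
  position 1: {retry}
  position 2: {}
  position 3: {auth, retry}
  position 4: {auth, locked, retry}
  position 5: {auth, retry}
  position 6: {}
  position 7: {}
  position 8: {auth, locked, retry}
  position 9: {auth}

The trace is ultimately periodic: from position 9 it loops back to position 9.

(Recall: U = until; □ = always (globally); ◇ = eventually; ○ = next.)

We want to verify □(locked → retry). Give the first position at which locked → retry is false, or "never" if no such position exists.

locked → retry holds at every position 0..9, and those are all the positions the trace ever visits, so the invariant □(locked → retry) is never violated.

never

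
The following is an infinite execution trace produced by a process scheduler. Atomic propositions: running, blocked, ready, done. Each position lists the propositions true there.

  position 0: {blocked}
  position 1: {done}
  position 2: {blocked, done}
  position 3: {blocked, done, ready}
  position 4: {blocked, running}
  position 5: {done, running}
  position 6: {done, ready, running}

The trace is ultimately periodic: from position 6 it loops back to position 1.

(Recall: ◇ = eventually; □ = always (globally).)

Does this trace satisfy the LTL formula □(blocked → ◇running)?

blocked → ◇running holds at every position 0..6, and those are all positions ever visited, so □(blocked → ◇running) holds.
Positions where blocked holds: 0, 2, 3, 4.
Check ◇running at each: 0→ok, 2→ok, 3→ok, 4→ok.

Yes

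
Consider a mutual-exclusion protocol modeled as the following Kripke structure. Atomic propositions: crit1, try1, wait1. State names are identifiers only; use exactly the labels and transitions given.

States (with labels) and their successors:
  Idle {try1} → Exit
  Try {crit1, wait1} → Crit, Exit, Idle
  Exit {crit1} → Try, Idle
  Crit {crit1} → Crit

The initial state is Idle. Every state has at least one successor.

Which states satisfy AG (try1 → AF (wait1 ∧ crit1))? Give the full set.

{Crit}

States satisfying try1 → AF (wait1 ∧ crit1): {Try, Exit, Crit}.
States satisfying AG (try1 → AF (wait1 ∧ crit1)): {Crit}.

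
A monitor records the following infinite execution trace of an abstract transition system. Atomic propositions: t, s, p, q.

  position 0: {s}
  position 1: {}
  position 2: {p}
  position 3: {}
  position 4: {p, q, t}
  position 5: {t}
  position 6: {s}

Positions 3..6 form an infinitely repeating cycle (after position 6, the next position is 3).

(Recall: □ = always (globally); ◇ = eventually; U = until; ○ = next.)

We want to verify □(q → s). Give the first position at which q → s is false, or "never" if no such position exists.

4

Check q → s at each position in order: 0 ✓, 1 ✓, 2 ✓, 3 ✓.
At position 4 the labels are {p, q, t}, so q → s is false there. This is the first violation.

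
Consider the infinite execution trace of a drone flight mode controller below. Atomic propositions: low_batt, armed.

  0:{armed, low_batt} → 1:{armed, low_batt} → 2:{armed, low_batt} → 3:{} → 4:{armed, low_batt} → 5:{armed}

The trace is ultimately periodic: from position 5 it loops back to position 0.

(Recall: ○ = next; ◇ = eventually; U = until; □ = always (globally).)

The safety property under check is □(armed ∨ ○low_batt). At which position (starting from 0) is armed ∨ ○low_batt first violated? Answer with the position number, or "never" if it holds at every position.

armed ∨ ○low_batt holds at every position 0..5, and those are all the positions the trace ever visits, so the invariant □(armed ∨ ○low_batt) is never violated.

never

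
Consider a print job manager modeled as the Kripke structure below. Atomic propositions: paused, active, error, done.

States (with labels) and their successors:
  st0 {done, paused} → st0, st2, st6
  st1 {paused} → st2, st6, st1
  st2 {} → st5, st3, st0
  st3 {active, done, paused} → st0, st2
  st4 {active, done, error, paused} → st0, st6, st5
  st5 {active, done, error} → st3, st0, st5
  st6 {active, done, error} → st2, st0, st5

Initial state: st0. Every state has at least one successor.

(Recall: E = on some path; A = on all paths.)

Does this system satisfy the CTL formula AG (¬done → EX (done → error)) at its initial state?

States satisfying ¬done → EX (done → error): {st0, st1, st2, st3, st4, st5, st6}.
States satisfying AG (¬done → EX (done → error)): {st0, st1, st2, st3, st4, st5, st6}.
Every state reachable from st0 satisfies ¬done → EX (done → error).
st0 ∈ Sat(AG (¬done → EX (done → error))).

Satisfied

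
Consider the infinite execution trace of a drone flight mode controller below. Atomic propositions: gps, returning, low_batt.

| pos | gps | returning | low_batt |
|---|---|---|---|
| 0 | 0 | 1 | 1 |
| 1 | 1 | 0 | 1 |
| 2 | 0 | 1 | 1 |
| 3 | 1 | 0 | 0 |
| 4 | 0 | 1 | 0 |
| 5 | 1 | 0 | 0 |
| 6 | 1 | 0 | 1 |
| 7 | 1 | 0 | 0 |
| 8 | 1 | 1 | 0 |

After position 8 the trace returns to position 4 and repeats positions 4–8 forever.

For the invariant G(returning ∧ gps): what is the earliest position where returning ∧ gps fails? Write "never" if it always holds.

0

At position 0 the labels are {low_batt, returning}, so returning ∧ gps is false there. This is the first violation.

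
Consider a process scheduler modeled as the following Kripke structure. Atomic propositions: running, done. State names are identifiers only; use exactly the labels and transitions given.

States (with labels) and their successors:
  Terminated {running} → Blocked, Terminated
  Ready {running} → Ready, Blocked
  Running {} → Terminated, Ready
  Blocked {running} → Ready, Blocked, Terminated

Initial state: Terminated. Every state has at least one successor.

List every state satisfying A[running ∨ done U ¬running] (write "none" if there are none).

States satisfying running ∨ done: {Terminated, Ready, Blocked}.
States satisfying ¬running: {Running}.
States satisfying A[running ∨ done U ¬running]: {Running}.

{Running}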